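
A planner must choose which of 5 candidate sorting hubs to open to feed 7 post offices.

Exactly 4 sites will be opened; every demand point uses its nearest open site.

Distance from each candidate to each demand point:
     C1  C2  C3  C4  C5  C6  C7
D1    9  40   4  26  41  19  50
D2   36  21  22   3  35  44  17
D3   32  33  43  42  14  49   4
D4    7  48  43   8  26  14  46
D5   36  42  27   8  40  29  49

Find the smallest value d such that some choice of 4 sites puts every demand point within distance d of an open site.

21

Open {D1, D2, D3, D4}.
  Farthest demand point is C2 at distance 21 (to D2); all others are ≤ 21.
With {D1, D2, D3, D5} the worst case is 21.
With {D2, D3, D4, D5} the worst case is 22.
No size-4 selection achieves below 21.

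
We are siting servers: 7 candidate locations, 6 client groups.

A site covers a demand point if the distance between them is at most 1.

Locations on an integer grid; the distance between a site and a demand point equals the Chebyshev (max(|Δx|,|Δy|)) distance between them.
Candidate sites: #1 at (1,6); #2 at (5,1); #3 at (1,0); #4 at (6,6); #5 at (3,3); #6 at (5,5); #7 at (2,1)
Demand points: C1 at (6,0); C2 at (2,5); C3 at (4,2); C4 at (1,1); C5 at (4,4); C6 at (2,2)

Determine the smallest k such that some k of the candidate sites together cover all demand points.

4

Coverage sets (demand points within 1 of each site):
  #1: {C2}
  #2: {C1, C3}
  #3: {C4}
  #4: {}
  #5: {C3, C5, C6}
  #6: {C5}
  #7: {C4, C6}
No 3 sites suffice: every size-3 union leaves at least one demand point uncovered.
But {#1, #2, #3, #5} covers everything, so the minimum is 4.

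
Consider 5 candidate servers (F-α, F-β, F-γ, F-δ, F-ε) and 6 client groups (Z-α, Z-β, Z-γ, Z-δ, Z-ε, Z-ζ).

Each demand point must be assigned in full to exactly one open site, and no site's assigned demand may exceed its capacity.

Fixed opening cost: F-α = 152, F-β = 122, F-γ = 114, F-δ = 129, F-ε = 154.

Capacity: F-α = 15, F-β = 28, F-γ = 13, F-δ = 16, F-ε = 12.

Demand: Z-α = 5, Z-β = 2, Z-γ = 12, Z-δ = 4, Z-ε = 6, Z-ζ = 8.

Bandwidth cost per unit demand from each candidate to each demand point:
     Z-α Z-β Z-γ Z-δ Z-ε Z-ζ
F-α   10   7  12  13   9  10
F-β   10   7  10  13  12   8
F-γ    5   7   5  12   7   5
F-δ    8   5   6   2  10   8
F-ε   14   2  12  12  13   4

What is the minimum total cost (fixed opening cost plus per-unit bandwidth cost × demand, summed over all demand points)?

531

Open {F-β, F-δ}; cheapest assignment that respects the capacities:
  F-β (cap 28, load 21): Z-α, Z-β, Z-ε, Z-ζ — cost 5×10 + 2×7 + 6×12 + 8×8 = 200
  F-δ (cap 16, load 16): Z-γ, Z-δ — cost 12×6 + 4×2 = 80
  Shipping 280, fixed 251 → total 531.
  Any other capacity-feasible assignment to {F-β, F-δ} ships for at least 280.
Compare {F-β, F-γ}: its best feasible assignment gives total 548.
Compare {F-γ, F-δ, F-ε}: its best feasible assignment gives total 580.
Every other set of open sites that can feasibly serve all demand totals ≥ 548 even under its best assignment. Minimum: 531.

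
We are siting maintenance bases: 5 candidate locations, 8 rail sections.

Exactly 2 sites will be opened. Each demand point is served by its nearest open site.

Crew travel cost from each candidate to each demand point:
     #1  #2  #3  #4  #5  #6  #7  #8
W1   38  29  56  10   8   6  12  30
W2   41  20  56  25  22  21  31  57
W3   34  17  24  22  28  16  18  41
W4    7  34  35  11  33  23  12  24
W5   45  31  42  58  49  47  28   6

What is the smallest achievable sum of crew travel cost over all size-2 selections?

Open {W1, W4}.
  #1→W4 7, #2→W1 29, #3→W4 35, #4→W1 10, #5→W1 8, #6→W1 6, #7→W1 12, #8→W4 24  ⇒ total 131.
Compare {W3, W4}: total 139.
Compare {W1, W3}: total 141.
No size-2 selection does better; minimum is 131.

131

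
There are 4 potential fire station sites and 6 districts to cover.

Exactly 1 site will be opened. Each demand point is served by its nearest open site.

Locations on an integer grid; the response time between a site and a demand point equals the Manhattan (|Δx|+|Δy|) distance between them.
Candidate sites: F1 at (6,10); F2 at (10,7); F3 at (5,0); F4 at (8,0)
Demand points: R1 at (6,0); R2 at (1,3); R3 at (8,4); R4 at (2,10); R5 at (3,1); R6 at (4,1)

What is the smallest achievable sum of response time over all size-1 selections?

Open {F3}.
  R1→F3 1, R2→F3 7, R3→F3 7, R4→F3 13, R5→F3 3, R6→F3 2  ⇒ total 33.
Compare {F4}: total 43.
Compare {F1}: total 57.
No size-1 selection does better; minimum is 33.

33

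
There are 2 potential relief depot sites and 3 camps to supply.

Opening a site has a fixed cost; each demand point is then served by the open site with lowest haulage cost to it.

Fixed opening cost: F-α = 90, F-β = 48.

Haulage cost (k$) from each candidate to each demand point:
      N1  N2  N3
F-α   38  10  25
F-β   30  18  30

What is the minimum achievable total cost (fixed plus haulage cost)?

126

Open {F-β}: assign each demand point to its cheapest open site.
  N1→F-β 30, N2→F-β 18, N3→F-β 30
  haulage cost 78, fixed 48 → total 126.
Compare {F-α}: haulage cost 73 + fixed 90 = 163.
Compare {F-α, F-β}: haulage cost 65 + fixed 138 = 203.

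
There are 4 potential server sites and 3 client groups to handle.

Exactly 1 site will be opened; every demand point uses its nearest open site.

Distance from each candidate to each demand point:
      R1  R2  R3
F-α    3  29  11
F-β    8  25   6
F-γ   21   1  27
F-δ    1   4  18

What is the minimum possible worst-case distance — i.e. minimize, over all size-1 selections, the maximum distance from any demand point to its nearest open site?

18

Open {F-δ}.
  Farthest demand point is R3 at distance 18 (to F-δ); all others are ≤ 18.
With {F-β} the worst case is 25.
With {F-γ} the worst case is 27.
No size-1 selection achieves below 18.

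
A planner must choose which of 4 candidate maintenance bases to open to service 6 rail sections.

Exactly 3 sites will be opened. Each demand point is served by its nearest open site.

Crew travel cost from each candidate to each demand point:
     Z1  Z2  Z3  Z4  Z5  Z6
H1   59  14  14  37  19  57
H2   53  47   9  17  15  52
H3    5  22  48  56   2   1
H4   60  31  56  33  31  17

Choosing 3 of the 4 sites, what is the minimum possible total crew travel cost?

48

Open {H1, H2, H3}.
  Z1→H3 5, Z2→H1 14, Z3→H2 9, Z4→H2 17, Z5→H3 2, Z6→H3 1  ⇒ total 48.
Compare {H2, H3, H4}: total 56.
Compare {H1, H3, H4}: total 69.
No size-3 selection does better; minimum is 48.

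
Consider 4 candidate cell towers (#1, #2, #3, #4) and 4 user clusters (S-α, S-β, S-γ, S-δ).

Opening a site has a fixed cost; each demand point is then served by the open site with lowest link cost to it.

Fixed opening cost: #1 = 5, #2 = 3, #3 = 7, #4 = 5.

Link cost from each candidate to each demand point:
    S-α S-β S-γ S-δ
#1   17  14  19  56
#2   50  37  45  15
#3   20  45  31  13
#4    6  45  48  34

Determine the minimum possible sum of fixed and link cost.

Open {#1, #2, #4}: assign each demand point to its cheapest open site.
  S-α→#4 6, S-β→#1 14, S-γ→#1 19, S-δ→#2 15
  link cost 54, fixed 13 → total 67.
Compare {#1, #3, #4}: link cost 52 + fixed 17 = 69.
Compare {#1, #2, #3, #4}: link cost 52 + fixed 20 = 72.
Compare {#1, #2}: link cost 65 + fixed 8 = 73.
All other subsets cost ≥ 69. Minimum total cost: 67.

67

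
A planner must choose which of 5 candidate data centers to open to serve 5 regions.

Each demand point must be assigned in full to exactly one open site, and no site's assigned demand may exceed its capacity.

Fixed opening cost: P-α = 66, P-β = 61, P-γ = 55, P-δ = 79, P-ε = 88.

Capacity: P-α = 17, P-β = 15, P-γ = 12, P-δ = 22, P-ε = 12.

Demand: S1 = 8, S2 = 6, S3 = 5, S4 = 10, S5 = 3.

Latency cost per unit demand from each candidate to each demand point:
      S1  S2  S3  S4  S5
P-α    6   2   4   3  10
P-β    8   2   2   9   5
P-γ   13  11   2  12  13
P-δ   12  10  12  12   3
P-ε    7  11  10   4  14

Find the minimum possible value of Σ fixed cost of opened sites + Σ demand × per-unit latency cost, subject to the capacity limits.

Open {P-α, P-β, P-γ}; cheapest assignment that respects the capacities:
  P-α (cap 17, load 16): S2, S4 — cost 6×2 + 10×3 = 42
  P-β (cap 15, load 11): S1, S5 — cost 8×8 + 3×5 = 79
  P-γ (cap 12, load 5): S3 — cost 5×2 = 10
  Shipping 131, fixed 182 → total 313.
  Any other capacity-feasible assignment to {P-α, P-β, P-γ} ships for at least 131.
Compare {P-α, P-β}: its best feasible assignment gives total 317.
Compare {P-α, P-β, P-δ}: its best feasible assignment gives total 331.
Every other set of open sites that can feasibly serve all demand totals ≥ 317 even under its best assignment. Minimum: 313.

313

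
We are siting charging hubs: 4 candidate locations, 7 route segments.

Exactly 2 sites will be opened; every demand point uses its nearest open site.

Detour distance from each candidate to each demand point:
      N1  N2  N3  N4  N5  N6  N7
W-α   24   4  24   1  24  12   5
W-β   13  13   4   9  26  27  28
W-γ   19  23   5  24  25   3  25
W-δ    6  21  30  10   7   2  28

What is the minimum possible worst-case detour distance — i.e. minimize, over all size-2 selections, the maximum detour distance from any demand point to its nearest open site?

24

Open {W-α, W-β}.
  Farthest demand point is N5 at detour distance 24 (to W-α); all others are ≤ 24.
With {W-α, W-γ} the worst case is 24.
With {W-α, W-δ} the worst case is 24.
No size-2 selection achieves below 24.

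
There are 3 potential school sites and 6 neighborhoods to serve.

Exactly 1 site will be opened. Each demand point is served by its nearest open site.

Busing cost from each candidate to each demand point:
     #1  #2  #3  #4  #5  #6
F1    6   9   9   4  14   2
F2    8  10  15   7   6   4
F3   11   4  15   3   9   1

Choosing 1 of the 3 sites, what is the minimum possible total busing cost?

Open {F3}.
  #1→F3 11, #2→F3 4, #3→F3 15, #4→F3 3, #5→F3 9, #6→F3 1  ⇒ total 43.
Compare {F1}: total 44.
Compare {F2}: total 50.

43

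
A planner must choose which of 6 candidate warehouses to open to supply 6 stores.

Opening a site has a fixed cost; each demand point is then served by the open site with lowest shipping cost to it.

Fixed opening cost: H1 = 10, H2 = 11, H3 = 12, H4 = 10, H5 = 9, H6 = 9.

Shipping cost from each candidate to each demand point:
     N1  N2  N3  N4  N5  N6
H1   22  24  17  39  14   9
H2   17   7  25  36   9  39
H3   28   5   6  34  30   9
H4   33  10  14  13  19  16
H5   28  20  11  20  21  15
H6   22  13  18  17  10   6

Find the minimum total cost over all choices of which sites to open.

Open {H3, H6}: assign each demand point to its cheapest open site.
  N1→H6 22, N2→H3 5, N3→H3 6, N4→H6 17, N5→H6 10, N6→H6 6
  shipping cost 66, fixed 21 → total 87.
Compare {H2, H3, H4}: shipping cost 59 + fixed 33 = 92.
Compare {H2, H3, H6}: shipping cost 60 + fixed 32 = 92.
Compare {H3, H4, H6}: shipping cost 62 + fixed 31 = 93.
All other subsets cost ≥ 92. Minimum total cost: 87.

87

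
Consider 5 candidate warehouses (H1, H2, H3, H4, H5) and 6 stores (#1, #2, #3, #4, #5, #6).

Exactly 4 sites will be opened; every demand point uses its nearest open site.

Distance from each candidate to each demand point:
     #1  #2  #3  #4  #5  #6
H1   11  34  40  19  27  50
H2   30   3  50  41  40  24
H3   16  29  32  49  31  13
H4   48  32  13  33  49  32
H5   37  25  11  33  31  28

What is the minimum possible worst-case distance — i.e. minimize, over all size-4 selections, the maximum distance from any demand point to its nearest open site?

Open {H1, H2, H3, H4}.
  Farthest demand point is #5 at distance 27 (to H1); all others are ≤ 27.
With {H1, H2, H3, H5} the worst case is 27.
With {H1, H2, H4, H5} the worst case is 27.
No size-4 selection achieves below 27.

27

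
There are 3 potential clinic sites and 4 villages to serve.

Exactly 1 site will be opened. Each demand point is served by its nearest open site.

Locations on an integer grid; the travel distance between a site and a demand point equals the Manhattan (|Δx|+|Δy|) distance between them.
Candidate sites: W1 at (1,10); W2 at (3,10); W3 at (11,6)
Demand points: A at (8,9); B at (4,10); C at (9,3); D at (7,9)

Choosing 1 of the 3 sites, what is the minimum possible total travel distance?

Open {W2}.
  A→W2 6, B→W2 1, C→W2 13, D→W2 5  ⇒ total 25.
Compare {W3}: total 29.
Compare {W1}: total 33.

25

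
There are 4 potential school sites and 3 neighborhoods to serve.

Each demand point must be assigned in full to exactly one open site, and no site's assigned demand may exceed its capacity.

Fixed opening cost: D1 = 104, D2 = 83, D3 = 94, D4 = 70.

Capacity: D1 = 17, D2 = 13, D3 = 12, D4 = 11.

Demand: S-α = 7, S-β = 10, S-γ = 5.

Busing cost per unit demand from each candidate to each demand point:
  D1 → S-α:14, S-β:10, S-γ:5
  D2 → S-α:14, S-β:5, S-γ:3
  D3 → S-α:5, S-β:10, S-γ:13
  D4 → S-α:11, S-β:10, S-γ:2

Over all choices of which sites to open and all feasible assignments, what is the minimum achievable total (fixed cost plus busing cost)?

Open {D2, D3}; cheapest assignment that respects the capacities:
  D2 (cap 13, load 10): S-β — cost 10×5 = 50
  D3 (cap 12, load 12): S-α, S-γ — cost 7×5 + 5×13 = 100
  Shipping 150, fixed 177 → total 327.
  Any other capacity-feasible assignment to {D2, D3} ships for at least 150.
Compare {D2, D3, D4}: its best feasible assignment gives total 342.
Compare {D1, D3}: its best feasible assignment gives total 358.
Every other set of open sites that can feasibly serve all demand totals ≥ 342 even under its best assignment. Minimum: 327.

327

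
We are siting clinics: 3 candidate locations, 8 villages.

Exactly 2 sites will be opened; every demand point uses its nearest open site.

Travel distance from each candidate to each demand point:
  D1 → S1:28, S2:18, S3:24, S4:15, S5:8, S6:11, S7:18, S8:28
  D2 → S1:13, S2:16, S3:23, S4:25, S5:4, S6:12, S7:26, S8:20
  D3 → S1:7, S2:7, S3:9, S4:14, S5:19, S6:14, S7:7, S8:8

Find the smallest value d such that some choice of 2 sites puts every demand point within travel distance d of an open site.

14

Open {D1, D3}.
  Farthest demand point is S4 at travel distance 14 (to D3); all others are ≤ 14.
With {D2, D3} the worst case is 14.
With {D1, D2} the worst case is 23.
No size-2 selection achieves below 14.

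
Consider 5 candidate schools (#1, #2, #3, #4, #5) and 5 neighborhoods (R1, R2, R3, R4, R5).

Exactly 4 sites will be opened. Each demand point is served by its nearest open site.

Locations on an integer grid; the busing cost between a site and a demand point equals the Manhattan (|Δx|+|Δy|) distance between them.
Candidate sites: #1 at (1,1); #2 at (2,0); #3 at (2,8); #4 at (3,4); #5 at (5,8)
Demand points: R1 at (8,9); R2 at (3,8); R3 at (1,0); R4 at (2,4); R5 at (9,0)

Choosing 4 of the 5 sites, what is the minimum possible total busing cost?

Open {#2, #3, #4, #5}.
  R1→#5 4, R2→#3 1, R3→#2 1, R4→#4 1, R5→#2 7  ⇒ total 14.
Compare {#1, #2, #4, #5}: total 15.
Compare {#1, #3, #4, #5}: total 16.
No size-4 selection does better; minimum is 14.

14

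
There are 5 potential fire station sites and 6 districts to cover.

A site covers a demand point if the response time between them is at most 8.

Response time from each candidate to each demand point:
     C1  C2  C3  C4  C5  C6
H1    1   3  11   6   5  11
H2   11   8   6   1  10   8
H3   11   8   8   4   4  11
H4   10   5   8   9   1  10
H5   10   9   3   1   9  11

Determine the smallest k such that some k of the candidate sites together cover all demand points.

2

Coverage sets (demand points within 8 of each site):
  H1: {C1, C2, C4, C5}
  H2: {C2, C3, C4, C6}
  H3: {C2, C3, C4, C5}
  H4: {C2, C3, C5}
  H5: {C3, C4}
No single site covers all 6 demand points.
But {H1, H2} covers everything, so the minimum is 2.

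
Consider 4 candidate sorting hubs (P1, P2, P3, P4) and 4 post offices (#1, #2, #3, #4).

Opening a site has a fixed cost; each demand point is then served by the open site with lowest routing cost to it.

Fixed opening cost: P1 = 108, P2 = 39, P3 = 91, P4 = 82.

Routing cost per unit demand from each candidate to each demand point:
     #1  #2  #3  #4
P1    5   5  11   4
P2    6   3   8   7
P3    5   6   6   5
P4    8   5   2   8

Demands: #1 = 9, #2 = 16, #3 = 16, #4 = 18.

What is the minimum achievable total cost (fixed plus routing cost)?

381

Open {P2, P4}: assign each demand point to its cheapest open site.
  #1→P2 9×6=54, #2→P2 16×3=48, #3→P4 16×2=32, #4→P2 18×7=126
  routing cost 260, fixed 121 → total 381.
Compare {P2}: routing cost 356 + fixed 39 = 395.
Compare {P2, P3}: routing cost 279 + fixed 130 = 409.
Compare {P4}: routing cost 328 + fixed 82 = 410.
All other subsets cost ≥ 395. Minimum total cost: 381.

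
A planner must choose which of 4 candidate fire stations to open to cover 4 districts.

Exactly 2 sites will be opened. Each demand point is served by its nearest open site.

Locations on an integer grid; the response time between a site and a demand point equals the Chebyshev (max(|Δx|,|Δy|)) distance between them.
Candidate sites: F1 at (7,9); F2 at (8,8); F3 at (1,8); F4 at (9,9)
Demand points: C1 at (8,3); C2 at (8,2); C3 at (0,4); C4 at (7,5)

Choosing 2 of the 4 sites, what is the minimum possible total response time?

Open {F2, F3}.
  C1→F2 5, C2→F2 6, C3→F3 4, C4→F2 3  ⇒ total 18.
Compare {F1, F2}: total 21.
Compare {F1, F3}: total 21.
No size-2 selection does better; minimum is 18.

18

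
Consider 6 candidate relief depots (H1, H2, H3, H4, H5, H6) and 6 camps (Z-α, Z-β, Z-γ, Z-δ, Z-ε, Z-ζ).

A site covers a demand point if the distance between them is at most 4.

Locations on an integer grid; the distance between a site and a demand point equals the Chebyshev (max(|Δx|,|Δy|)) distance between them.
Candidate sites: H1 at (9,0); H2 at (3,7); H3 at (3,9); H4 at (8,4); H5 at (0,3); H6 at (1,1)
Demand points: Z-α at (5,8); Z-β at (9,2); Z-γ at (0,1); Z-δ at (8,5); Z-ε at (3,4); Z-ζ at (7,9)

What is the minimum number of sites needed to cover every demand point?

Coverage sets (demand points within 4 of each site):
  H1: {Z-β}
  H2: {Z-α, Z-ε, Z-ζ}
  H3: {Z-α, Z-ζ}
  H4: {Z-α, Z-β, Z-δ}
  H5: {Z-γ, Z-ε}
  H6: {Z-γ, Z-ε}
No 2 sites suffice: every size-2 union leaves at least one demand point uncovered.
But {H2, H4, H5} covers everything, so the minimum is 3.

3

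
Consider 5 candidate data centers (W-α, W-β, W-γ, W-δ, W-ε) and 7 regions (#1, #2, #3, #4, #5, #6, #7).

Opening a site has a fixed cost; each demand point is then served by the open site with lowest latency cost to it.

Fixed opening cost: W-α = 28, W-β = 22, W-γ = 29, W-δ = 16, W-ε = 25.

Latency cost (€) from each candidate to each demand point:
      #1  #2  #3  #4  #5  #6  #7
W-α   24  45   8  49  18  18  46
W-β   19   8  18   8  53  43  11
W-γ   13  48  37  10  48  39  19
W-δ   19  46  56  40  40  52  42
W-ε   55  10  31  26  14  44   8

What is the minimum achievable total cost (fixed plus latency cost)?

Open {W-α, W-β}: assign each demand point to its cheapest open site.
  #1→W-β 19, #2→W-β 8, #3→W-α 8, #4→W-β 8, #5→W-α 18, #6→W-α 18, #7→W-β 11
  latency cost 90, fixed 50 → total 140.
Compare {W-α, W-β, W-δ}: latency cost 90 + fixed 66 = 156.
Compare {W-α, W-β, W-ε}: latency cost 83 + fixed 75 = 158.
Compare {W-α, W-ε}: latency cost 108 + fixed 53 = 161.
All other subsets cost ≥ 156. Minimum total cost: 140.

140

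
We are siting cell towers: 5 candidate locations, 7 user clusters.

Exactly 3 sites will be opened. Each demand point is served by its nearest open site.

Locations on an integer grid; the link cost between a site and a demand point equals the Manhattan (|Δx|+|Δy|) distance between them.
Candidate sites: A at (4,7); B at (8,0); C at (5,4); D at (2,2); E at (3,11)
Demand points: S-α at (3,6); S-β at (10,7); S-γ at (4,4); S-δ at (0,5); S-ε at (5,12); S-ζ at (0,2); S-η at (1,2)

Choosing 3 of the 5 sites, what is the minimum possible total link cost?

22

Open {A, D, E}.
  S-α→A 2, S-β→A 6, S-γ→A 3, S-δ→D 5, S-ε→E 3, S-ζ→D 2, S-η→D 1  ⇒ total 22.
Compare {A, C, D}: total 23.
Compare {C, D, E}: total 24.
No size-3 selection does better; minimum is 22.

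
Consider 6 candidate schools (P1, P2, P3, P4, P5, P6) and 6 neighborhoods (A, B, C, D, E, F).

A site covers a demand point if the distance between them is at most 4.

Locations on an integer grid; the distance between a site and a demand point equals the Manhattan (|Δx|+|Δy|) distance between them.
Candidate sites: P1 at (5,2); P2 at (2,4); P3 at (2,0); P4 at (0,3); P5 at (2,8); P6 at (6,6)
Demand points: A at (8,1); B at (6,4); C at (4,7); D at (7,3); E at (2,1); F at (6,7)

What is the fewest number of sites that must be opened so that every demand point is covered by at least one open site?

2

Coverage sets (demand points within 4 of each site):
  P1: {A, B, D, E}
  P2: {B, E}
  P3: {E}
  P4: {E}
  P5: {C}
  P6: {B, C, D, F}
No single site covers all 6 demand points.
But {P1, P6} covers everything, so the minimum is 2.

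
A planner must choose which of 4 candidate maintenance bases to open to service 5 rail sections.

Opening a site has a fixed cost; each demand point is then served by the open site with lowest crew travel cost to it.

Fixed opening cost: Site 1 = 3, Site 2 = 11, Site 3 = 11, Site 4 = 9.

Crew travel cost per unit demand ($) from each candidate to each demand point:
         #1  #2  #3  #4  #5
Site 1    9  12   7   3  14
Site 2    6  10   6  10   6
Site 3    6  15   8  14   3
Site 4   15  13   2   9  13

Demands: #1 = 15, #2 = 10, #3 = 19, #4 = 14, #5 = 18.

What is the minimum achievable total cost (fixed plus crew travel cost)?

358

Open {Site 1, Site 2, Site 3, Site 4}: assign each demand point to its cheapest open site.
  #1→Site 2 15×6=90, #2→Site 2 10×10=100, #3→Site 4 19×2=38, #4→Site 1 14×3=42, #5→Site 3 18×3=54
  crew travel cost 324, fixed 34 → total 358.
Compare {Site 1, Site 3, Site 4}: crew travel cost 344 + fixed 23 = 367.
Compare {Site 1, Site 2, Site 4}: crew travel cost 378 + fixed 23 = 401.
Compare {Site 1, Site 2, Site 3}: crew travel cost 400 + fixed 25 = 425.
All other subsets cost ≥ 367. Minimum total cost: 358.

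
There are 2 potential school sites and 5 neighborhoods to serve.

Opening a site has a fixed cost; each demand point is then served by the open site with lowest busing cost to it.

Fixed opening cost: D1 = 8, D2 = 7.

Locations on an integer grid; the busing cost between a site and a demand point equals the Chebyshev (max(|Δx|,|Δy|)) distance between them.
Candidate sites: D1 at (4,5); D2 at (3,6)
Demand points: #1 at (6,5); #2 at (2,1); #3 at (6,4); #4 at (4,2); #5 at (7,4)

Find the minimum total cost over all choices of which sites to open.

22

Open {D1}: assign each demand point to its cheapest open site.
  #1→D1 2, #2→D1 4, #3→D1 2, #4→D1 3, #5→D1 3
  busing cost 14, fixed 8 → total 22.
Compare {D2}: busing cost 19 + fixed 7 = 26.
Compare {D1, D2}: busing cost 14 + fixed 15 = 29.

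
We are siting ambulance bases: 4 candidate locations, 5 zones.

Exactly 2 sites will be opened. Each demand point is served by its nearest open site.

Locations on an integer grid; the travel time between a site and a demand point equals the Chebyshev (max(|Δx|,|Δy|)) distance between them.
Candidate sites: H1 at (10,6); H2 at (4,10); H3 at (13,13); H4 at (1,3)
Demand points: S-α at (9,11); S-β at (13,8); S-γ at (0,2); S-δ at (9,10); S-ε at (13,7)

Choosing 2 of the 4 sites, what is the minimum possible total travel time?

16

Open {H1, H4}.
  S-α→H1 5, S-β→H1 3, S-γ→H4 1, S-δ→H1 4, S-ε→H1 3  ⇒ total 16.
Compare {H3, H4}: total 20.
Compare {H1, H2}: total 23.
No size-2 selection does better; minimum is 16.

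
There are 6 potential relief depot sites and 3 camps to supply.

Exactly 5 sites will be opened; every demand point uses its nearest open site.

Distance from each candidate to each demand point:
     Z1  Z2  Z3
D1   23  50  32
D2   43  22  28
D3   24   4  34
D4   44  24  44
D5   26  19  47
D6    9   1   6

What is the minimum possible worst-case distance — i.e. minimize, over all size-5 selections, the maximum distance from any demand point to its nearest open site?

9

Open {D1, D2, D3, D4, D6}.
  Farthest demand point is Z1 at distance 9 (to D6); all others are ≤ 9.
With {D1, D2, D3, D5, D6} the worst case is 9.
With {D1, D2, D4, D5, D6} the worst case is 9.
No size-5 selection achieves below 9.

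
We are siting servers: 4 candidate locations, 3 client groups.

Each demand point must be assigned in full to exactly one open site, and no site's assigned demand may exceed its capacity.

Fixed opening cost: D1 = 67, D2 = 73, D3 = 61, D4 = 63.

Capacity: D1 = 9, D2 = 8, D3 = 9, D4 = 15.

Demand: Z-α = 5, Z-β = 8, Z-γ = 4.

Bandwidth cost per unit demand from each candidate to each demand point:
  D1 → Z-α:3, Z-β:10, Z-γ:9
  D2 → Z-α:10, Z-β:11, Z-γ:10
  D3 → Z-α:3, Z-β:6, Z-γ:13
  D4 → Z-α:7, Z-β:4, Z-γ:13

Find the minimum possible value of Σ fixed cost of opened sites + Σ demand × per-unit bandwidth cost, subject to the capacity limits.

213

Open {D1, D4}; cheapest assignment that respects the capacities:
  D1 (cap 9, load 9): Z-α, Z-γ — cost 5×3 + 4×9 = 51
  D4 (cap 15, load 8): Z-β — cost 8×4 = 32
  Shipping 83, fixed 130 → total 213.
  Any other capacity-feasible assignment to {D1, D4} ships for at least 83.
Compare {D3, D4}: its best feasible assignment gives total 223.
Compare {D1, D3}: its best feasible assignment gives total 227.
Every other set of open sites that can feasibly serve all demand totals ≥ 223 even under its best assignment. Minimum: 213.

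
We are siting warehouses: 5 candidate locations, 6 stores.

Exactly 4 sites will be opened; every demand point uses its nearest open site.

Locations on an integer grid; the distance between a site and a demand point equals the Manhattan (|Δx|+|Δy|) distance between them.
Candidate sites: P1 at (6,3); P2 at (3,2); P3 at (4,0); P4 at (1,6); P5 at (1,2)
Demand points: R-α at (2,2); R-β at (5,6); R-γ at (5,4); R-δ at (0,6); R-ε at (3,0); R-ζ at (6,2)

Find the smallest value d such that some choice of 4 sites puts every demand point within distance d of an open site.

4

Open {P1, P2, P3, P4}.
  Farthest demand point is R-β at distance 4 (to P1); all others are ≤ 4.
With {P1, P2, P4, P5} the worst case is 4.
With {P1, P3, P4, P5} the worst case is 4.
No size-4 selection achieves below 4.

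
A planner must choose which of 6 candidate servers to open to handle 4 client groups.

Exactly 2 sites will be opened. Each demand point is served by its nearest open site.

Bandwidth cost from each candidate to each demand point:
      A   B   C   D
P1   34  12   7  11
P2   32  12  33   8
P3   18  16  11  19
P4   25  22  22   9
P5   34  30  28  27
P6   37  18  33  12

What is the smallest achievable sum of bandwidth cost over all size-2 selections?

48

Open {P1, P3}.
  A→P3 18, B→P1 12, C→P1 7, D→P1 11  ⇒ total 48.
Compare {P2, P3}: total 49.
Compare {P1, P4}: total 53.
No size-2 selection does better; minimum is 48.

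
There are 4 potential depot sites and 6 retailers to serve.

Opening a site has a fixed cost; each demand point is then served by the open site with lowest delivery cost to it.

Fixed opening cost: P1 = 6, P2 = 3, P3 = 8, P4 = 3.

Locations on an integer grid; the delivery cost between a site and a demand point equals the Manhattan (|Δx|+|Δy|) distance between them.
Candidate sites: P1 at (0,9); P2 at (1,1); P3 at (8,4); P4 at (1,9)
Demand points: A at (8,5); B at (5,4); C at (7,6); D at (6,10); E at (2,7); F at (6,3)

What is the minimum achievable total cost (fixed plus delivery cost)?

30

Open {P3, P4}: assign each demand point to its cheapest open site.
  A→P3 1, B→P3 3, C→P3 3, D→P4 6, E→P4 3, F→P3 3
  delivery cost 19, fixed 11 → total 30.
Compare {P2, P3, P4}: delivery cost 19 + fixed 14 = 33.
Compare {P3}: delivery cost 27 + fixed 8 = 35.
Compare {P1, P3}: delivery cost 21 + fixed 14 = 35.
All other subsets cost ≥ 33. Minimum total cost: 30.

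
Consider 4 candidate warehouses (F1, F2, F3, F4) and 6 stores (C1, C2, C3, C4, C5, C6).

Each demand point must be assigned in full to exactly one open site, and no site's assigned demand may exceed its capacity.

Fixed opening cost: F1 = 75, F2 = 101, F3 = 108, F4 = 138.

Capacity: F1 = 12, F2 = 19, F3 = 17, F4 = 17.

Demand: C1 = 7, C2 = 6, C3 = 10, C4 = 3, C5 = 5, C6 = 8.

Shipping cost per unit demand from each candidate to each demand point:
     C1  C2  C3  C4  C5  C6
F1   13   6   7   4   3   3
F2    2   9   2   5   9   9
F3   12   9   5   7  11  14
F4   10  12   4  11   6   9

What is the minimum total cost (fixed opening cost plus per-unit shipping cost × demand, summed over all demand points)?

463

Open {F1, F2, F3}; cheapest assignment that respects the capacities:
  F1 (cap 12, load 11): C4, C6 — cost 3×4 + 8×3 = 36
  F2 (cap 19, load 17): C1, C3 — cost 7×2 + 10×2 = 34
  F3 (cap 17, load 11): C2, C5 — cost 6×9 + 5×11 = 109
  Shipping 179, fixed 284 → total 463.
  Any other capacity-feasible assignment to {F1, F2, F3} ships for at least 179.
Compare {F1, F2, F4}: its best feasible assignment gives total 486.
Compare {F2, F3, F4}: its best feasible assignment gives total 558.
Every other set of open sites that can feasibly serve all demand totals ≥ 486 even under its best assignment. Minimum: 463.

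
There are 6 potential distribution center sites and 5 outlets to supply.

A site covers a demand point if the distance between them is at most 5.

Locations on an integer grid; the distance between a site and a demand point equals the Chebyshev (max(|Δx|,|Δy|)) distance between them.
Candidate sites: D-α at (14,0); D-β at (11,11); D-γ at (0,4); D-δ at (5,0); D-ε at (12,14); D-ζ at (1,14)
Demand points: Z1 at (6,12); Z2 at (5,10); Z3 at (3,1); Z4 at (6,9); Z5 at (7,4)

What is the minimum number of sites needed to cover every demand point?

Coverage sets (demand points within 5 of each site):
  D-α: {}
  D-β: {Z1, Z4}
  D-γ: {Z3}
  D-δ: {Z3, Z5}
  D-ε: {}
  D-ζ: {Z1, Z2, Z4}
No single site covers all 5 demand points.
But {D-δ, D-ζ} covers everything, so the minimum is 2.

2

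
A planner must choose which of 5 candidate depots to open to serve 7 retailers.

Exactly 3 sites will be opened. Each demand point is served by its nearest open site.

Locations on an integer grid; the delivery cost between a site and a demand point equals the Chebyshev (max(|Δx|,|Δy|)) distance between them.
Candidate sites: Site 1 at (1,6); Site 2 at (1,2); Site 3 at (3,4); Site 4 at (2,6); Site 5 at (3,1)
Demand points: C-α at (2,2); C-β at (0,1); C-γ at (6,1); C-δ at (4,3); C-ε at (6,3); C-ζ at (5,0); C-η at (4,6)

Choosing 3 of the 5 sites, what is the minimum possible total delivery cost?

Open {Site 2, Site 3, Site 5}.
  C-α→Site 2 1, C-β→Site 2 1, C-γ→Site 3 3, C-δ→Site 3 1, C-ε→Site 3 3, C-ζ→Site 5 2, C-η→Site 3 2  ⇒ total 13.
Compare {Site 2, Site 4, Site 5}: total 14.
Compare {Site 1, Site 2, Site 3}: total 15.
No size-3 selection does better; minimum is 13.

13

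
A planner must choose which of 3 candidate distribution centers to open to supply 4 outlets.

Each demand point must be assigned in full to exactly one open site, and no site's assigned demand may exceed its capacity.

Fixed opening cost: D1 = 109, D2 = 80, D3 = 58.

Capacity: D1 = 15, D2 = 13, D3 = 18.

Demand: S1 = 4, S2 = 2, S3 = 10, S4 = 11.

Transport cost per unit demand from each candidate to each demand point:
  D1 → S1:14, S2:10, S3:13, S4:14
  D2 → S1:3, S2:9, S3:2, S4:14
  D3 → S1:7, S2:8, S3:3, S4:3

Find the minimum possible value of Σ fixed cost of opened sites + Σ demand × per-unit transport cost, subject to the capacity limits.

235

Open {D2, D3}; cheapest assignment that respects the capacities:
  D2 (cap 13, load 10): S3 — cost 10×2 = 20
  D3 (cap 18, load 17): S1, S2, S4 — cost 4×7 + 2×8 + 11×3 = 77
  Shipping 97, fixed 138 → total 235.
  Any other capacity-feasible assignment to {D2, D3} ships for at least 97.
Compare {D1, D2, D3}: its best feasible assignment gives total 344.
Compare {D1, D3}: its best feasible assignment gives total 374.
Every other set of open sites that can feasibly serve all demand totals ≥ 344 even under its best assignment. Minimum: 235.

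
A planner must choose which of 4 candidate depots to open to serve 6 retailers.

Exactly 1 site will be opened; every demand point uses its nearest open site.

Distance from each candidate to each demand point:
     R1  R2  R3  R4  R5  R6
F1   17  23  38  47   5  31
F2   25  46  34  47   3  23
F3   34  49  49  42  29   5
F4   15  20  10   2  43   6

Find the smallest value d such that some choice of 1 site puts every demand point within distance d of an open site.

43

Open {F4}.
  Farthest demand point is R5 at distance 43 (to F4); all others are ≤ 43.
With {F1} the worst case is 47.
With {F2} the worst case is 47.
No size-1 selection achieves below 43.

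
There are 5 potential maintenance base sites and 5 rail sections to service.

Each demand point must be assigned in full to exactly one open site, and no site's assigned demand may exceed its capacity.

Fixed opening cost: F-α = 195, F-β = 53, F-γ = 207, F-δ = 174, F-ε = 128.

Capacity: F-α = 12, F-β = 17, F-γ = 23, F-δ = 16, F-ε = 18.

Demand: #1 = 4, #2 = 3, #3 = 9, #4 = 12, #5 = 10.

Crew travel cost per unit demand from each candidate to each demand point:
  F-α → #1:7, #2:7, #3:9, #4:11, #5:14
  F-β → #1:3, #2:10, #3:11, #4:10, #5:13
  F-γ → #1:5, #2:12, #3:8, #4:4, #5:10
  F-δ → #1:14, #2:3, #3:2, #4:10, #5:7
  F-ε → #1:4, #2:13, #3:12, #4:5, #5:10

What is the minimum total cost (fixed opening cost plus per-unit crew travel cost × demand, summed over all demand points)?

549

Open {F-β, F-γ}; cheapest assignment that respects the capacities:
  F-β (cap 17, load 16): #1, #2, #3 — cost 4×3 + 3×10 + 9×11 = 141
  F-γ (cap 23, load 22): #4, #5 — cost 12×4 + 10×10 = 148
  Shipping 289, fixed 260 → total 549.
  Any other capacity-feasible assignment to {F-β, F-γ} ships for at least 289.
Compare {F-β, F-δ, F-ε}: its best feasible assignment gives total 584.
Compare {F-γ, F-ε}: its best feasible assignment gives total 610.
Every other set of open sites that can feasibly serve all demand totals ≥ 584 even under its best assignment. Minimum: 549.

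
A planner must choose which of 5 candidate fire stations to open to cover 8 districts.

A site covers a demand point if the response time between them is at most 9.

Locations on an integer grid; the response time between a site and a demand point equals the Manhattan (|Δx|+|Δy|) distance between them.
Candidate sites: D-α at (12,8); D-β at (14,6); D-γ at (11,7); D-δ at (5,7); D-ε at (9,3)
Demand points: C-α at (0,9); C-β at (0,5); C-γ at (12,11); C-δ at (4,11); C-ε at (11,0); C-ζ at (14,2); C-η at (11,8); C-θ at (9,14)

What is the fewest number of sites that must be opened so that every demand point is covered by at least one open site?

2

Coverage sets (demand points within 9 of each site):
  D-α: {C-γ, C-ε, C-ζ, C-η, C-θ}
  D-β: {C-γ, C-ε, C-ζ, C-η}
  D-γ: {C-γ, C-ε, C-ζ, C-η, C-θ}
  D-δ: {C-α, C-β, C-δ, C-η}
  D-ε: {C-ε, C-ζ, C-η}
No single site covers all 8 demand points.
But {D-α, D-δ} covers everything, so the minimum is 2.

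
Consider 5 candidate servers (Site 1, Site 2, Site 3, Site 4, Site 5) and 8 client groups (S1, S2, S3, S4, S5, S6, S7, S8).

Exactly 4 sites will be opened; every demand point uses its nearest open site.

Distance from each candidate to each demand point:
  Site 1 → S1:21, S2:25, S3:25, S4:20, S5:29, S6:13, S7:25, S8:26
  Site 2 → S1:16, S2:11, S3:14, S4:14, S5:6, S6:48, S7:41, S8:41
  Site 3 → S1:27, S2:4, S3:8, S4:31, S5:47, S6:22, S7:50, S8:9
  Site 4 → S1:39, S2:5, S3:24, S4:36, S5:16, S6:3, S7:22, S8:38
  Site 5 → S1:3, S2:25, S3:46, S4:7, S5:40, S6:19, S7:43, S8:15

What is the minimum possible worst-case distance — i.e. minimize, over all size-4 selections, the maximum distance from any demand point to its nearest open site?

22

Open {Site 1, Site 2, Site 3, Site 4}.
  Farthest demand point is S7 at distance 22 (to Site 4); all others are ≤ 22.
With {Site 1, Site 2, Site 4, Site 5} the worst case is 22.
With {Site 1, Site 3, Site 4, Site 5} the worst case is 22.
No size-4 selection achieves below 22.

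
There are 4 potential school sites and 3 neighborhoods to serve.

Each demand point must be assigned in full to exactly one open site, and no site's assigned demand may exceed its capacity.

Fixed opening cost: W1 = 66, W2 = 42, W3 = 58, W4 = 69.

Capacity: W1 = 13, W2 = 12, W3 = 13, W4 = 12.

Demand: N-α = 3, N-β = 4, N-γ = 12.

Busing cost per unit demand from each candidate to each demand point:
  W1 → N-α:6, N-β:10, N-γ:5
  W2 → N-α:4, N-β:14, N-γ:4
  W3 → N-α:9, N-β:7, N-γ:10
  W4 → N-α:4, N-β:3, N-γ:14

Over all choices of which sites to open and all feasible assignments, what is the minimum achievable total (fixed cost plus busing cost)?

Open {W2, W4}; cheapest assignment that respects the capacities:
  W2 (cap 12, load 12): N-γ — cost 12×4 = 48
  W4 (cap 12, load 7): N-α, N-β — cost 3×4 + 4×3 = 24
  Shipping 72, fixed 111 → total 183.
  Any other capacity-feasible assignment to {W2, W4} ships for at least 72.
Compare {W2, W3}: its best feasible assignment gives total 203.
Compare {W1, W2}: its best feasible assignment gives total 214.
Every other set of open sites that can feasibly serve all demand totals ≥ 203 even under its best assignment. Minimum: 183.

183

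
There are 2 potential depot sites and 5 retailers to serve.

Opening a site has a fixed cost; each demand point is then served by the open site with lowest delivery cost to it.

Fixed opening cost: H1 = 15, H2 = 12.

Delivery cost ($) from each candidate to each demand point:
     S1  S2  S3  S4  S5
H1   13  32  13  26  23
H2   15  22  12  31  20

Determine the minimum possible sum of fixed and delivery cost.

Open {H2}: assign each demand point to its cheapest open site.
  S1→H2 15, S2→H2 22, S3→H2 12, S4→H2 31, S5→H2 20
  delivery cost 100, fixed 12 → total 112.
Compare {H1, H2}: delivery cost 93 + fixed 27 = 120.
Compare {H1}: delivery cost 107 + fixed 15 = 122.

112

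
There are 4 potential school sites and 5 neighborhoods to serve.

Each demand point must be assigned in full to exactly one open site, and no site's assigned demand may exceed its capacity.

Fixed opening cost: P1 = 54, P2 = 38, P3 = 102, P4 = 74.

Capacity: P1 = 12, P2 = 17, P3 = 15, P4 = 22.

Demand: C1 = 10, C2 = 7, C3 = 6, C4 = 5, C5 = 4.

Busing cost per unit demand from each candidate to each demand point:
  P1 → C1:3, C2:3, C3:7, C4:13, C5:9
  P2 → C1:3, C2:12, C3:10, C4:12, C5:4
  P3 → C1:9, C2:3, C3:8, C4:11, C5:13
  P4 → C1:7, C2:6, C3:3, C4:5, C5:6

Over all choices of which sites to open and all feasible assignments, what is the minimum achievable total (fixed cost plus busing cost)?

243

Open {P2, P4}; cheapest assignment that respects the capacities:
  P2 (cap 17, load 14): C1, C5 — cost 10×3 + 4×4 = 46
  P4 (cap 22, load 18): C2, C3, C4 — cost 7×6 + 6×3 + 5×5 = 85
  Shipping 131, fixed 112 → total 243.
  Any other capacity-feasible assignment to {P2, P4} ships for at least 131.
Compare {P1, P4}: its best feasible assignment gives total 267.
Compare {P1, P2, P4}: its best feasible assignment gives total 276.
Every other set of open sites that can feasibly serve all demand totals ≥ 267 even under its best assignment. Minimum: 243.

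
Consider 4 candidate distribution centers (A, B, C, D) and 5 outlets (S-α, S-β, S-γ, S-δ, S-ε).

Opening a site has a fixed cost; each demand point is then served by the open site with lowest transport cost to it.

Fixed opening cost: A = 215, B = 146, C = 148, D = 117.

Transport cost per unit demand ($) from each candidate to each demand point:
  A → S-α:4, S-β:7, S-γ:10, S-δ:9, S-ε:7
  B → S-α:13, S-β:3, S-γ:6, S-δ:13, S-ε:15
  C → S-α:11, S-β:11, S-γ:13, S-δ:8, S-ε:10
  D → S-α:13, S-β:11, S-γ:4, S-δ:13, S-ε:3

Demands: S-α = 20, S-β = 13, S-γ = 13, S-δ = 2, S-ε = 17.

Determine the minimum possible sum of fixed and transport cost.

Open {A, D}: assign each demand point to its cheapest open site.
  S-α→A 20×4=80, S-β→A 13×7=91, S-γ→D 13×4=52, S-δ→A 2×9=18, S-ε→D 17×3=51
  transport cost 292, fixed 332 → total 624.
Compare {D}: transport cost 532 + fixed 117 = 649.
Compare {A}: transport cost 438 + fixed 215 = 653.
Compare {B, D}: transport cost 428 + fixed 263 = 691.
All other subsets cost ≥ 649. Minimum total cost: 624.

624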